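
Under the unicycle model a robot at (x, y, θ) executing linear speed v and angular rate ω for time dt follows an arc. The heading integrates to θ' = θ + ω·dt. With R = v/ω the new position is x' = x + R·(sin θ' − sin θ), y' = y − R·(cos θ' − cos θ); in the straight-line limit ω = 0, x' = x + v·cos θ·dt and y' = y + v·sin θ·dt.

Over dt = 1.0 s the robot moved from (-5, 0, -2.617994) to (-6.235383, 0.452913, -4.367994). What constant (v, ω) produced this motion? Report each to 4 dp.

Δθ = -4.367994 − -2.617994 = -1.750000
ω = Δθ/dt = -1.750000/1.0 = -1.7500
R = Δx/(sin θ' − sin θ) = -0.8571
v = R·ω = -0.8571·-1.7500 = 1.5000

v = 1.5000, ω = -1.7500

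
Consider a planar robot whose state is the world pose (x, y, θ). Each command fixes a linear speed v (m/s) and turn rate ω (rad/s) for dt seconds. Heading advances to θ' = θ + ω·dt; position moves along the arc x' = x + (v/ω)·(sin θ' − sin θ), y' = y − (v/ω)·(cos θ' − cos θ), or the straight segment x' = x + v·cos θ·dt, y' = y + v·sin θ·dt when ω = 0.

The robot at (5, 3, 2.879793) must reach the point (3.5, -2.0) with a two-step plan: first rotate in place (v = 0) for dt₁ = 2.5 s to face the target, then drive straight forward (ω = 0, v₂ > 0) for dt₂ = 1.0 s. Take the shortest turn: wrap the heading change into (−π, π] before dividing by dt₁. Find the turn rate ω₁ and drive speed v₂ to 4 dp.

ω₁ = 0.6165, v₂ = 5.2202

heading to target = atan2(-2−3, 3.5−5) = -1.8623
Δθ = wrap(-1.8623 − 2.8798) = 1.5411; ω₁ = Δθ/dt₁ = 0.6165
distance = √((3.5−5)² + (-2−3)²) = 5.2202; v₂ = distance/dt₂ = 5.2202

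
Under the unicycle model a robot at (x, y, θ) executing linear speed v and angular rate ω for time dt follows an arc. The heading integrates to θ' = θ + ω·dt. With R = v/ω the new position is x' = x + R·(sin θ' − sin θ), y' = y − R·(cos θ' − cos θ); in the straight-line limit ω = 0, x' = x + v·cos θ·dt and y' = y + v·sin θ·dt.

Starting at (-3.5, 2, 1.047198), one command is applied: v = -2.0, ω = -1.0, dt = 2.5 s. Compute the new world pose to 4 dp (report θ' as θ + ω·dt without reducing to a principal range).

(-7.2181, 2.7646, -1.4528)

θ' = 1.0472 + -1.0·2.5 = -1.4528
R = v/ω = -2.0/-1.0 = 2.0000
x' = -3.5 + 2.0000·(sin -1.4528 − sin 1.0472) = -7.2181
y' = 2 − 2.0000·(cos -1.4528 − cos 1.0472) = 2.7646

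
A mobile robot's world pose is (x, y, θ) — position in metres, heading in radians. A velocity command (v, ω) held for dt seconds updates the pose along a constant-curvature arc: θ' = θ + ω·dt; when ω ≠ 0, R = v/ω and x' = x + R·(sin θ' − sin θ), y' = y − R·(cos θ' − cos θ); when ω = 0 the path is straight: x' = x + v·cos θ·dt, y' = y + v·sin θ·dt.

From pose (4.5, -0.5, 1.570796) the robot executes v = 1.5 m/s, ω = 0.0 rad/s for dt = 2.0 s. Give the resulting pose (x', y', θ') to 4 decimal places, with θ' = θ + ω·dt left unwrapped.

(4.5000, 2.5000, 1.5708)

θ' = 1.5708 + 0.0·2.0 = 1.5708
ω = 0 → straight: x' = 4.5 + 1.5·cos(1.5708)·2.0 = 4.5000
y' = -0.5 + 1.5·sin(1.5708)·2.0 = 2.5000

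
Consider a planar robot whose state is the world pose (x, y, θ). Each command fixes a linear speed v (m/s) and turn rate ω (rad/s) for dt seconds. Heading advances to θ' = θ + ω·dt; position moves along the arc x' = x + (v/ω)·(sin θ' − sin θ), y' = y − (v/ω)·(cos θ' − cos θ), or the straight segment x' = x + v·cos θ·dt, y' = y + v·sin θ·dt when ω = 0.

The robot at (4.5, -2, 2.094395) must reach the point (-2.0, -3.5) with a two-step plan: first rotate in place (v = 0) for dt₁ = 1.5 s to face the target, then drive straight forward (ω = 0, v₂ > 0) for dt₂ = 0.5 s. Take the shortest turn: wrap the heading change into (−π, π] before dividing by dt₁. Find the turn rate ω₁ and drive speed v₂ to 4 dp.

heading to target = atan2(-3.5−-2, -2−4.5) = -2.9148
Δθ = wrap(-2.9148 − 2.0944) = 1.2740; ω₁ = Δθ/dt₁ = 0.8493
distance = √((-2−4.5)² + (-3.5−-2)²) = 6.6708; v₂ = distance/dt₂ = 13.3417

ω₁ = 0.8493, v₂ = 13.3417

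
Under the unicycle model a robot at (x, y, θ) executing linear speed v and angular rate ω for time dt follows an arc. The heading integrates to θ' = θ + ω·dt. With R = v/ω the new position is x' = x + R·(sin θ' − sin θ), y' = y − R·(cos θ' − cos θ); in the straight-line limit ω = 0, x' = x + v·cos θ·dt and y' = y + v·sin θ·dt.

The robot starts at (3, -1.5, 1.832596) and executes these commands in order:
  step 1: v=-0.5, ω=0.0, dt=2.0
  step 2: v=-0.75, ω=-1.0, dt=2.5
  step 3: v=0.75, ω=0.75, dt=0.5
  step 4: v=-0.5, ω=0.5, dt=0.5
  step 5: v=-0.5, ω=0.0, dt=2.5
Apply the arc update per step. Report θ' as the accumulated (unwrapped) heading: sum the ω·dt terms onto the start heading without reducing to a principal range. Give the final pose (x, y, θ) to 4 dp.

(0.9061, -3.3267, -0.0424)

step 1: θ'=1.8326 (straight) → pose (3.2588, -2.4659, 1.8326)
step 2: θ'=-0.6674 (R=0.7500) → pose (2.0702, -3.2491, -0.6674)
step 3: θ'=-0.2924 (R=1.0000) → pose (2.4009, -3.4212, -0.2924)
step 4: θ'=-0.0424 (R=-1.0000) → pose (2.1550, -3.3797, -0.0424)
step 5: θ'=-0.0424 (straight) → pose (0.9061, -3.3267, -0.0424)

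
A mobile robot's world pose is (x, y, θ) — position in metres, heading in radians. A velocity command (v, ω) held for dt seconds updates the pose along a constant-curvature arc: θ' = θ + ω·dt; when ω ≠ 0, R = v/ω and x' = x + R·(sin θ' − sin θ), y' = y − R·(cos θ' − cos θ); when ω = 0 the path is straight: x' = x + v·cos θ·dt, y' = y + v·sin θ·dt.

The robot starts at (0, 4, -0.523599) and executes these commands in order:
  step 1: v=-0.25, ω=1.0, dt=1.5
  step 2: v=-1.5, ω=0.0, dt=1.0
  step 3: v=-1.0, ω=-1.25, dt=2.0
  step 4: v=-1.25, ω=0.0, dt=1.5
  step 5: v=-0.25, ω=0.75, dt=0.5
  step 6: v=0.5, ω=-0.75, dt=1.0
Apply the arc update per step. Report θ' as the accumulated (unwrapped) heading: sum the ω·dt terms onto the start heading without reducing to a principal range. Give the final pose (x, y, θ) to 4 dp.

step 1: θ'=0.9764 (R=-0.2500) → pose (-0.3321, 3.9235, 0.9764)
step 2: θ'=0.9764 (straight) → pose (-1.1721, 2.6808, 0.9764)
step 3: θ'=-1.5236 (R=0.8000) → pose (-2.6340, 3.0910, -1.5236)
step 4: θ'=-1.5236 (straight) → pose (-2.7225, 4.9639, -1.5236)
step 5: θ'=-1.1486 (R=-0.3333) → pose (-2.7514, 5.0848, -1.1486)
step 6: θ'=-1.8986 (R=-0.6667) → pose (-2.7284, 4.5970, -1.8986)

(-2.7284, 4.5970, -1.8986)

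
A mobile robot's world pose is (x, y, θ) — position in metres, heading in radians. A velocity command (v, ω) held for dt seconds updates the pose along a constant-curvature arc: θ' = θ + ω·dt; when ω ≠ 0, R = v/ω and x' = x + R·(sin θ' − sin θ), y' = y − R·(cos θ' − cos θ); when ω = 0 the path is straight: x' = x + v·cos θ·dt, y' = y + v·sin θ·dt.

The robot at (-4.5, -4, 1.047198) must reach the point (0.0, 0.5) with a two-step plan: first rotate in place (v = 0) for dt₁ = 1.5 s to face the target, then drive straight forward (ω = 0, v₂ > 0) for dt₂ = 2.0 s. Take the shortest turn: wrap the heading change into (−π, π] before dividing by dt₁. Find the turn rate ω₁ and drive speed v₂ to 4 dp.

ω₁ = -0.1745, v₂ = 3.1820

heading to target = atan2(0.5−-4, 0−-4.5) = 0.7854
Δθ = wrap(0.7854 − 1.0472) = -0.2618; ω₁ = Δθ/dt₁ = -0.1745
distance = √((0−-4.5)² + (0.5−-4)²) = 6.3640; v₂ = distance/dt₂ = 3.1820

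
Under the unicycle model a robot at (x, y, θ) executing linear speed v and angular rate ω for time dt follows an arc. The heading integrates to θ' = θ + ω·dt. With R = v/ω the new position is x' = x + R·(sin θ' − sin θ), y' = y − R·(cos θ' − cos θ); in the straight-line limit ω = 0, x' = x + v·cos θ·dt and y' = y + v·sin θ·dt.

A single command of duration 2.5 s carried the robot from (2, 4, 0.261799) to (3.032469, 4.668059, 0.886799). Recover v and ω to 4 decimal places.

Δθ = 0.886799 − 0.261799 = 0.625000
ω = Δθ/dt = 0.625000/2.5 = 0.2500
R = Δx/(sin θ' − sin θ) = 2.0000
v = R·ω = 2.0000·0.2500 = 0.5000

v = 0.5000, ω = 0.2500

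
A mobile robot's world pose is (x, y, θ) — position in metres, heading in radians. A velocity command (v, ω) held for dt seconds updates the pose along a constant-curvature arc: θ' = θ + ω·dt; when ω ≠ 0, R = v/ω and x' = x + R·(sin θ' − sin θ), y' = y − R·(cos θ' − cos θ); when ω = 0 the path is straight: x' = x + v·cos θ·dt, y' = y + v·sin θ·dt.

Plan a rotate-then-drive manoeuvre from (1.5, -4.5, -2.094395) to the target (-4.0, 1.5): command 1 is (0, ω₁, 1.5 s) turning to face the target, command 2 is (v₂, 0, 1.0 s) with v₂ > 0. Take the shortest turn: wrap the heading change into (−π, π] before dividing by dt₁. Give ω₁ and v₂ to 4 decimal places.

heading to target = atan2(1.5−-4.5, -4−1.5) = 2.3127
Δθ = wrap(2.3127 − -2.0944) = -1.8760; ω₁ = Δθ/dt₁ = -1.2507
distance = √((-4−1.5)² + (1.5−-4.5)²) = 8.1394; v₂ = distance/dt₂ = 8.1394

ω₁ = -1.2507, v₂ = 8.1394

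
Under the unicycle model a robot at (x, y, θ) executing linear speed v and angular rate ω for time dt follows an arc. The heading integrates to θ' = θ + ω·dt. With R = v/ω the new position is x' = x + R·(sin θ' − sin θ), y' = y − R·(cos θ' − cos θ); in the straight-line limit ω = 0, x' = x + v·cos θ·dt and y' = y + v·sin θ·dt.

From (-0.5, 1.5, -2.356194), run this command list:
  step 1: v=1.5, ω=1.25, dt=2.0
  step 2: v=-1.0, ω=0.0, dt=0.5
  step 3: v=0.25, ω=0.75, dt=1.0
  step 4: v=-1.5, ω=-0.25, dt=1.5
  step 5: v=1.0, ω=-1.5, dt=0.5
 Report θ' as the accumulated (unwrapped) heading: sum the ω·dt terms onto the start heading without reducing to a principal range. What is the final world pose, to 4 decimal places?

(-0.9807, -1.8685, -0.2312)

step 1: θ'=0.1438 (R=1.2000) → pose (0.5205, -0.5361, 0.1438)
step 2: θ'=0.1438 (straight) → pose (0.0257, -0.6078, 0.1438)
step 3: θ'=0.8938 (R=0.3333) → pose (0.2377, -0.4867, 0.8938)
step 4: θ'=0.5188 (R=6.0000) → pose (-1.4640, -1.9385, 0.5188)
step 5: θ'=-0.2312 (R=-0.6667) → pose (-0.9807, -1.8685, -0.2312)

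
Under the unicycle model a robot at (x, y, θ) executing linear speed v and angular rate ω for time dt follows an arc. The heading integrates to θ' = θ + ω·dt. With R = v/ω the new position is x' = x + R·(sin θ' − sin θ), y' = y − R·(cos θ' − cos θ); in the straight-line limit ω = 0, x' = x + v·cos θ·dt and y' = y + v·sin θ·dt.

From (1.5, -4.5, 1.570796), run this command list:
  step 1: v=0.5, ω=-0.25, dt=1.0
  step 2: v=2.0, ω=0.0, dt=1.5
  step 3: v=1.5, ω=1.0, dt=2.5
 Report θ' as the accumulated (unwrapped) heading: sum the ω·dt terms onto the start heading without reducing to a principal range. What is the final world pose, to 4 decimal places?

(-0.0912, 0.4398, 3.8208)

step 1: θ'=1.3208 (R=-2.0000) → pose (1.5622, -4.0052, 1.3208)
step 2: θ'=1.3208 (straight) → pose (2.3044, -1.0985, 1.3208)
step 3: θ'=3.8208 (R=1.5000) → pose (-0.0912, 0.4398, 3.8208)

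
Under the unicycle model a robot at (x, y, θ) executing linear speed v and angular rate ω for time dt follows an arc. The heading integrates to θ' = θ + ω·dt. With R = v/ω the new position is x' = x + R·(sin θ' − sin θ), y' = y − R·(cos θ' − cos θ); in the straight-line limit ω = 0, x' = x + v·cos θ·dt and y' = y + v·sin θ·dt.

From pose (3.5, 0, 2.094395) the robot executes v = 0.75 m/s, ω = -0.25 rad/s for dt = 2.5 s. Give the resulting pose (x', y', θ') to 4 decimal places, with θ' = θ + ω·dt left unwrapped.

θ' = 2.0944 + -0.25·2.5 = 1.4694
R = v/ω = 0.75/-0.25 = -3.0000
x' = 3.5 + -3.0000·(sin 1.4694 − sin 2.0944) = 3.1135
y' = 0 − -3.0000·(cos 1.4694 − cos 2.0944) = 1.8037

(3.1135, 1.8037, 1.4694)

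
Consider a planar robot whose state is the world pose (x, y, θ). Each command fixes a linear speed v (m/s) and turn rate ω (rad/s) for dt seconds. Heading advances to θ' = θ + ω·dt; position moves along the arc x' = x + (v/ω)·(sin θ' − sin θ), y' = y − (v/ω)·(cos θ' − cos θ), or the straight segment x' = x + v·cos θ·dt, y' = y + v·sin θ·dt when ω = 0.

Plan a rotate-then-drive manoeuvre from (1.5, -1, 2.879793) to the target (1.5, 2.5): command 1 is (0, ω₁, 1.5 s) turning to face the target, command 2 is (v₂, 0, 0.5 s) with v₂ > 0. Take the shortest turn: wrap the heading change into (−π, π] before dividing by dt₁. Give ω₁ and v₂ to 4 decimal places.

ω₁ = -0.8727, v₂ = 7.0000

heading to target = atan2(2.5−-1, 1.5−1.5) = 1.5708
Δθ = wrap(1.5708 − 2.8798) = -1.3090; ω₁ = Δθ/dt₁ = -0.8727
distance = √((1.5−1.5)² + (2.5−-1)²) = 3.5000; v₂ = distance/dt₂ = 7.0000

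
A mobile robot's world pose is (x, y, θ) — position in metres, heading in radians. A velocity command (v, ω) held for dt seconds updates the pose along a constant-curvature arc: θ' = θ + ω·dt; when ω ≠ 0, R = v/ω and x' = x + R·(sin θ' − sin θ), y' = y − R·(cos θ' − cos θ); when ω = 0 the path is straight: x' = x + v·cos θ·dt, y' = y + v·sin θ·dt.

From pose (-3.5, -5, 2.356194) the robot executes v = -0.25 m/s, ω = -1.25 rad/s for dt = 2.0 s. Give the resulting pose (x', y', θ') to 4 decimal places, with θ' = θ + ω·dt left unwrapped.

(-3.6701, -5.3394, -0.1438)

θ' = 2.3562 + -1.25·2.0 = -0.1438
R = v/ω = -0.25/-1.25 = 0.2000
x' = -3.5 + 0.2000·(sin -0.1438 − sin 2.3562) = -3.6701
y' = -5 − 0.2000·(cos -0.1438 − cos 2.3562) = -5.3394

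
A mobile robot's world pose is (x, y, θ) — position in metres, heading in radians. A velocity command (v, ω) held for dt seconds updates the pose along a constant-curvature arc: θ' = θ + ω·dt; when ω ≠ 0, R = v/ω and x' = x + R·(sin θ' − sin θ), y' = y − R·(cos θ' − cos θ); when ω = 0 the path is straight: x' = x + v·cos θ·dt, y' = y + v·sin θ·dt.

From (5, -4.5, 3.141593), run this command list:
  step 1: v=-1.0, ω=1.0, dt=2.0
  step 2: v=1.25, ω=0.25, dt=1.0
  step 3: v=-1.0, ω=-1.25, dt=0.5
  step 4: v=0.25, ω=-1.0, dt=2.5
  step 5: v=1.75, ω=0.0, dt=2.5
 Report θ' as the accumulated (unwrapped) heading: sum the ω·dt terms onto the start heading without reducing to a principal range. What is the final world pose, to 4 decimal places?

step 1: θ'=5.1416 (R=-1.0000) → pose (5.9093, -3.0839, 5.1416)
step 2: θ'=5.3916 (R=5.0000) → pose (6.5654, -4.1440, 5.3916)
step 3: θ'=4.7666 (R=0.8000) → pose (6.3891, -3.6848, 4.7666)
step 4: θ'=2.2666 (R=-0.2500) → pose (5.9475, -3.8586, 2.2666)
step 5: θ'=2.2666 (straight) → pose (3.1432, -0.5006, 2.2666)

(3.1432, -0.5006, 2.2666)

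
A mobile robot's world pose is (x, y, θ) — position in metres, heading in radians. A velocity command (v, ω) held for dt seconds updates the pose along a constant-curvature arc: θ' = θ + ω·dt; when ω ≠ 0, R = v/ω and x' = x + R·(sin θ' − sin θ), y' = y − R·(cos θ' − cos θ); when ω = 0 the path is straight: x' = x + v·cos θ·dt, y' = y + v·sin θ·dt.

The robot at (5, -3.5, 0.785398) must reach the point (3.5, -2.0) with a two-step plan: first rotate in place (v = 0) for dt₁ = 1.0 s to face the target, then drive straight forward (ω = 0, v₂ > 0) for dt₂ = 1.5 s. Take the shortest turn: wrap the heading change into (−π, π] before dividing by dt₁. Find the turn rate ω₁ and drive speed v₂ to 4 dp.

heading to target = atan2(-2−-3.5, 3.5−5) = 2.3562
Δθ = wrap(2.3562 − 0.7854) = 1.5708; ω₁ = Δθ/dt₁ = 1.5708
distance = √((3.5−5)² + (-2−-3.5)²) = 2.1213; v₂ = distance/dt₂ = 1.4142

ω₁ = 1.5708, v₂ = 1.4142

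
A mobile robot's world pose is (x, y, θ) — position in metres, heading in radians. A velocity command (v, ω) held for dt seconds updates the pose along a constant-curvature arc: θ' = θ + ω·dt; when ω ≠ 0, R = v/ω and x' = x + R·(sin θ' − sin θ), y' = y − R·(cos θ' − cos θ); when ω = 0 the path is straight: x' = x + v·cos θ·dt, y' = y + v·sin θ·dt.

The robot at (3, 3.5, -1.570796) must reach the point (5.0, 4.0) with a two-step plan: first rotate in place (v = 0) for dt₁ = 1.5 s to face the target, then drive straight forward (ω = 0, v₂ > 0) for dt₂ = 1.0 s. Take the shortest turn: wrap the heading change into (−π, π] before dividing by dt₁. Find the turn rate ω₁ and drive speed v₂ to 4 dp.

ω₁ = 1.2105, v₂ = 2.0616

heading to target = atan2(4−3.5, 5−3) = 0.2450
Δθ = wrap(0.2450 − -1.5708) = 1.8158; ω₁ = Δθ/dt₁ = 1.2105
distance = √((5−3)² + (4−3.5)²) = 2.0616; v₂ = distance/dt₂ = 2.0616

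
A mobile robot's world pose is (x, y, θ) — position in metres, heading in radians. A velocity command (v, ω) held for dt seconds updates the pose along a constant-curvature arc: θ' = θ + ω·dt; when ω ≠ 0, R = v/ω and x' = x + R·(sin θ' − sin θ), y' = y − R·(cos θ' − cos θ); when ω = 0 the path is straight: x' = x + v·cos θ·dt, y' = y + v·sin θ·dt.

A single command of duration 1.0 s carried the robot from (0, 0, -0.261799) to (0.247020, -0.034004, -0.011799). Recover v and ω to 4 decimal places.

Δθ = -0.011799 − -0.261799 = 0.250000
ω = Δθ/dt = 0.250000/1.0 = 0.2500
R = Δx/(sin θ' − sin θ) = 1.0000
v = R·ω = 1.0000·0.2500 = 0.2500

v = 0.2500, ω = 0.2500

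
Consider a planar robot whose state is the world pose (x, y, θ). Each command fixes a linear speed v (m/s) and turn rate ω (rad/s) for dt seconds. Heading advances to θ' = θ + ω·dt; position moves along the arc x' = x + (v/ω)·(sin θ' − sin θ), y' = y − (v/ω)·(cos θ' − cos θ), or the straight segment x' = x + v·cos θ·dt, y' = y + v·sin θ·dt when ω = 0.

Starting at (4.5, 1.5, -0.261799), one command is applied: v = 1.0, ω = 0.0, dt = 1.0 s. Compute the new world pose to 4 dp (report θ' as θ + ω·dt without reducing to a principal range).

θ' = -0.2618 + 0.0·1.0 = -0.2618
ω = 0 → straight: x' = 4.5 + 1.0·cos(-0.2618)·1.0 = 5.4659
y' = 1.5 + 1.0·sin(-0.2618)·1.0 = 1.2412

(5.4659, 1.2412, -0.2618)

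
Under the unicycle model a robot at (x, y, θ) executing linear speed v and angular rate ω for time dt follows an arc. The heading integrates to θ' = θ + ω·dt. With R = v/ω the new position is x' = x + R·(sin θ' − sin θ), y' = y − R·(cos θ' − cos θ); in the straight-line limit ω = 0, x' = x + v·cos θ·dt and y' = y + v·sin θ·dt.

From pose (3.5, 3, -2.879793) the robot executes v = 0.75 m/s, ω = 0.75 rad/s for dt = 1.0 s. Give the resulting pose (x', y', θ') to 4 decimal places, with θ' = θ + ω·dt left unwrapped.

(2.9110, 2.5644, -2.1298)

θ' = -2.8798 + 0.75·1.0 = -2.1298
R = v/ω = 0.75/0.75 = 1.0000
x' = 3.5 + 1.0000·(sin -2.1298 − sin -2.8798) = 2.9110
y' = 3 − 1.0000·(cos -2.1298 − cos -2.8798) = 2.5644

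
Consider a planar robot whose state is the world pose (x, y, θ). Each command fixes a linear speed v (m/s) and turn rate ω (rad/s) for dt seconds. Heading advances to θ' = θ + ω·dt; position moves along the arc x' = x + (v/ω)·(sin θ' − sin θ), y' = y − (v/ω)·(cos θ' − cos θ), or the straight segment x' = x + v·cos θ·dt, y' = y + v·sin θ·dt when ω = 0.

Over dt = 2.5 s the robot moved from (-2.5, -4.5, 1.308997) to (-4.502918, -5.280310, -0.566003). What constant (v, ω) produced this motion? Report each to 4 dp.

v = -1.0000, ω = -0.7500

Δθ = -0.566003 − 1.308997 = -1.875000
ω = Δθ/dt = -1.875000/2.5 = -0.7500
R = Δx/(sin θ' − sin θ) = 1.3333
v = R·ω = 1.3333·-0.7500 = -1.0000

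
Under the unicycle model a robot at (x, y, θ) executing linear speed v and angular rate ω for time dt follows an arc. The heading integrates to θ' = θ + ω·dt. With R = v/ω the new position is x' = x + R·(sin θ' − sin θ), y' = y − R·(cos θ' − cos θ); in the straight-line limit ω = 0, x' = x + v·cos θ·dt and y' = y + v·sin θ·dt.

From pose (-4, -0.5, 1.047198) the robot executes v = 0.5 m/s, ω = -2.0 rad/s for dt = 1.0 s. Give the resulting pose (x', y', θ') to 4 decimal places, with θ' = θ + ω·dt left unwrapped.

θ' = 1.0472 + -2.0·1.0 = -0.9528
R = v/ω = 0.5/-2.0 = -0.2500
x' = -4 + -0.2500·(sin -0.9528 − sin 1.0472) = -3.5797
y' = -0.5 − -0.2500·(cos -0.9528 − cos 1.0472) = -0.4801

(-3.5797, -0.4801, -0.9528)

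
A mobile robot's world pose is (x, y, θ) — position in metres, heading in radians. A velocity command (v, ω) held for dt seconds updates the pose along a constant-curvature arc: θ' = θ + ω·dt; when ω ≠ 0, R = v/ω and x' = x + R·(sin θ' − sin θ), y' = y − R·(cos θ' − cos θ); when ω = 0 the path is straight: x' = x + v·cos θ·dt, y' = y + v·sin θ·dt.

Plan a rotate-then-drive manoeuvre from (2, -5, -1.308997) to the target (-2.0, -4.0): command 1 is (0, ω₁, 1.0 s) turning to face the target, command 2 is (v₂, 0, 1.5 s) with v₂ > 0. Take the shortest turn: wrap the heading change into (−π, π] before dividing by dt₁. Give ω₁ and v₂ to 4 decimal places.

heading to target = atan2(-4−-5, -2−2) = 2.8966
Δθ = wrap(2.8966 − -1.3090) = -2.0776; ω₁ = Δθ/dt₁ = -2.0776
distance = √((-2−2)² + (-4−-5)²) = 4.1231; v₂ = distance/dt₂ = 2.7487

ω₁ = -2.0776, v₂ = 2.7487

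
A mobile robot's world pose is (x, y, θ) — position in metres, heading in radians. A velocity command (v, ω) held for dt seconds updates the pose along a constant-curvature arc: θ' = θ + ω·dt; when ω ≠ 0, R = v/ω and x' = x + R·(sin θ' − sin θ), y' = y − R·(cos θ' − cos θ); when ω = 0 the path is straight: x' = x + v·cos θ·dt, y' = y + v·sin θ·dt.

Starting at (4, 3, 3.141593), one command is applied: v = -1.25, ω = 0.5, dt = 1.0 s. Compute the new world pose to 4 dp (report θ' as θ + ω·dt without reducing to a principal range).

(5.1986, 3.3060, 3.6416)

θ' = 3.1416 + 0.5·1.0 = 3.6416
R = v/ω = -1.25/0.5 = -2.5000
x' = 4 + -2.5000·(sin 3.6416 − sin 3.1416) = 5.1986
y' = 3 − -2.5000·(cos 3.6416 − cos 3.1416) = 3.3060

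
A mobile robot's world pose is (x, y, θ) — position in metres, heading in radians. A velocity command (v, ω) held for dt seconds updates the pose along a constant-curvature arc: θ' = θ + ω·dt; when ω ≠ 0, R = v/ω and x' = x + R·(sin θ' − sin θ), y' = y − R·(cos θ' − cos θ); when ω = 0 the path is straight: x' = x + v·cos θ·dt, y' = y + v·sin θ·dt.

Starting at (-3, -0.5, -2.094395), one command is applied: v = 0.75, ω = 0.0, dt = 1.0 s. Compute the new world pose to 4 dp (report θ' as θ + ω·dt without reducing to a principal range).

(-3.3750, -1.1495, -2.0944)

θ' = -2.0944 + 0.0·1.0 = -2.0944
ω = 0 → straight: x' = -3 + 0.75·cos(-2.0944)·1.0 = -3.3750
y' = -0.5 + 0.75·sin(-2.0944)·1.0 = -1.1495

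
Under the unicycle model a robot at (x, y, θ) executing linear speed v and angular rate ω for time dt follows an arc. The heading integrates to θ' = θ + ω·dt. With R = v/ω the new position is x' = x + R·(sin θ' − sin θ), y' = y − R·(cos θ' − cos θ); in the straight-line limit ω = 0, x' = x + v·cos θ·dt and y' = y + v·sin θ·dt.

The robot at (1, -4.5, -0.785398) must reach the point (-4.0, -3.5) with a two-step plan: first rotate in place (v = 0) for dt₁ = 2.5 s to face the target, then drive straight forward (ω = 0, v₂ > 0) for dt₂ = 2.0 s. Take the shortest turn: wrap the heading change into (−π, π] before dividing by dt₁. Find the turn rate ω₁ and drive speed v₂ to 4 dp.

ω₁ = -1.0214, v₂ = 2.5495

heading to target = atan2(-3.5−-4.5, -4−1) = 2.9442
Δθ = wrap(2.9442 − -0.7854) = -2.5536; ω₁ = Δθ/dt₁ = -1.0214
distance = √((-4−1)² + (-3.5−-4.5)²) = 5.0990; v₂ = distance/dt₂ = 2.5495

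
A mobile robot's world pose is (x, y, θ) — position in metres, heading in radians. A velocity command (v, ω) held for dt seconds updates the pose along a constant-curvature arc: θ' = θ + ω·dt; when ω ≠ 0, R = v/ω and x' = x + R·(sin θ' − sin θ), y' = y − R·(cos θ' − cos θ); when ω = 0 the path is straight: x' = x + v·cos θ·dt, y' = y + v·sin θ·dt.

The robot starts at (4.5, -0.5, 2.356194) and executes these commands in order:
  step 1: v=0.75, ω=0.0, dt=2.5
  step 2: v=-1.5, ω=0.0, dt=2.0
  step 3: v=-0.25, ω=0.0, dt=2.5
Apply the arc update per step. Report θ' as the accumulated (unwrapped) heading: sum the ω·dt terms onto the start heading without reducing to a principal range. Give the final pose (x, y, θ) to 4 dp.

step 1: θ'=2.3562 (straight) → pose (3.1742, 0.8258, 2.3562)
step 2: θ'=2.3562 (straight) → pose (5.2955, -1.2955, 2.3562)
step 3: θ'=2.3562 (straight) → pose (5.7374, -1.7374, 2.3562)

(5.7374, -1.7374, 2.3562)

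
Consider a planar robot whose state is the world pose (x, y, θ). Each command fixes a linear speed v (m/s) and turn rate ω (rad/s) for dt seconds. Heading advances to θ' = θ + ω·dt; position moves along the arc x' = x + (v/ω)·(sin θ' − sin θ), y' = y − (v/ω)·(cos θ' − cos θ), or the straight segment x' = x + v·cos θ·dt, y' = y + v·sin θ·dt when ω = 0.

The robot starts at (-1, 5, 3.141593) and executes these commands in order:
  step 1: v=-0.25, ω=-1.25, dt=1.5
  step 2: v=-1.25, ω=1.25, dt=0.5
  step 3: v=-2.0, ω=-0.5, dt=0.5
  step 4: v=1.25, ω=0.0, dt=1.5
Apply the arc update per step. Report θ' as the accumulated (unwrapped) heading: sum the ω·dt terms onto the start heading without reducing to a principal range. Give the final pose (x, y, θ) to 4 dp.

(-0.7427, 5.0172, 1.6416)

step 1: θ'=1.2666 (R=0.2000) → pose (-0.8092, 4.7401, 1.2666)
step 2: θ'=1.8916 (R=-1.0000) → pose (-0.8041, 4.1252, 1.8916)
step 3: θ'=1.6416 (R=4.0000) → pose (-0.6100, 3.1469, 1.6416)
step 4: θ'=1.6416 (straight) → pose (-0.7427, 5.0172, 1.6416)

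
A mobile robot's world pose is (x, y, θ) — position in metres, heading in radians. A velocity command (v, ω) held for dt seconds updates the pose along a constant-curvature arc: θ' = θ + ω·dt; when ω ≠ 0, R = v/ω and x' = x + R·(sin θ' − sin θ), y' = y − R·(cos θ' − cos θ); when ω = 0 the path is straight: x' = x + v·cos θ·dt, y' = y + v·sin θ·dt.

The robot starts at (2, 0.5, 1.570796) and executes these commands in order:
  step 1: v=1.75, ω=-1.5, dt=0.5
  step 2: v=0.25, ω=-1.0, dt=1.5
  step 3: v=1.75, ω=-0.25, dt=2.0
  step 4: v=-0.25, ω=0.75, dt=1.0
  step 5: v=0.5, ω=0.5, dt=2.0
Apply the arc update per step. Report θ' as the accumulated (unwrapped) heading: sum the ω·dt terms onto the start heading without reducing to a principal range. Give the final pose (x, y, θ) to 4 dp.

step 1: θ'=0.8208 (R=-1.1667) → pose (2.3130, 1.2952, 0.8208)
step 2: θ'=-0.6792 (R=-0.2500) → pose (2.6530, 1.3194, -0.6792)
step 3: θ'=-1.1792 (R=-7.0000) → pose (4.7259, -1.4555, -1.1792)
step 4: θ'=-0.4292 (R=-0.3333) → pose (4.5565, -1.2797, -0.4292)
step 5: θ'=0.5708 (R=1.0000) → pose (5.5130, -1.2118, 0.5708)

(5.5130, -1.2118, 0.5708)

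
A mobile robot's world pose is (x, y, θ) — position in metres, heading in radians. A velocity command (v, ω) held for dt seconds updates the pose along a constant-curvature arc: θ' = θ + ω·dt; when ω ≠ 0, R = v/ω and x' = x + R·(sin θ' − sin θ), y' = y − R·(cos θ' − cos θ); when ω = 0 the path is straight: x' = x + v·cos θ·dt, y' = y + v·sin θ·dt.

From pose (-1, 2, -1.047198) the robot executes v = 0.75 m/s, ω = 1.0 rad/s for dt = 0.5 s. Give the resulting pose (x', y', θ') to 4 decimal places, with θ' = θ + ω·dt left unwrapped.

θ' = -1.0472 + 1.0·0.5 = -0.5472
R = v/ω = 0.75/1.0 = 0.7500
x' = -1 + 0.7500·(sin -0.5472 − sin -1.0472) = -0.7407
y' = 2 − 0.7500·(cos -0.5472 − cos -1.0472) = 1.7345

(-0.7407, 1.7345, -0.5472)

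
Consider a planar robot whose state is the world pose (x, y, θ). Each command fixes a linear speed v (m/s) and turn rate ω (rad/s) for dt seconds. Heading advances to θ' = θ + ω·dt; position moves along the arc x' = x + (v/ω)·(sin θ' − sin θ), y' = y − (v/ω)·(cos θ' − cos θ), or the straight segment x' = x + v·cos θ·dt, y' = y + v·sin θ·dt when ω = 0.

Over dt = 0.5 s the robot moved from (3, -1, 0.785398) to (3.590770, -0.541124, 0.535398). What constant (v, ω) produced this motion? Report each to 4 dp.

v = 1.5000, ω = -0.5000

Δθ = 0.535398 − 0.785398 = -0.250000
ω = Δθ/dt = -0.250000/0.5 = -0.5000
R = Δx/(sin θ' − sin θ) = -3.0000
v = R·ω = -3.0000·-0.5000 = 1.5000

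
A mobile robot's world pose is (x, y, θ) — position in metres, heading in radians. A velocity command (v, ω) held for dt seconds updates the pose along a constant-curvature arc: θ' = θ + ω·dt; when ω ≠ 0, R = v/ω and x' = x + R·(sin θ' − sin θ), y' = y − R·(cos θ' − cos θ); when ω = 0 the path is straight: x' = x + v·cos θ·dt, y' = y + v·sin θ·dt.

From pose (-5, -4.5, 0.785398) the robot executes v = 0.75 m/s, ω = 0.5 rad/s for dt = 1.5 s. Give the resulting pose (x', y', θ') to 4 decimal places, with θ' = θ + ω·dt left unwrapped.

θ' = 0.7854 + 0.5·1.5 = 1.5354
R = v/ω = 0.75/0.5 = 1.5000
x' = -5 + 1.5000·(sin 1.5354 − sin 0.7854) = -4.5616
y' = -4.5 − 1.5000·(cos 1.5354 − cos 0.7854) = -3.4924

(-4.5616, -3.4924, 1.5354)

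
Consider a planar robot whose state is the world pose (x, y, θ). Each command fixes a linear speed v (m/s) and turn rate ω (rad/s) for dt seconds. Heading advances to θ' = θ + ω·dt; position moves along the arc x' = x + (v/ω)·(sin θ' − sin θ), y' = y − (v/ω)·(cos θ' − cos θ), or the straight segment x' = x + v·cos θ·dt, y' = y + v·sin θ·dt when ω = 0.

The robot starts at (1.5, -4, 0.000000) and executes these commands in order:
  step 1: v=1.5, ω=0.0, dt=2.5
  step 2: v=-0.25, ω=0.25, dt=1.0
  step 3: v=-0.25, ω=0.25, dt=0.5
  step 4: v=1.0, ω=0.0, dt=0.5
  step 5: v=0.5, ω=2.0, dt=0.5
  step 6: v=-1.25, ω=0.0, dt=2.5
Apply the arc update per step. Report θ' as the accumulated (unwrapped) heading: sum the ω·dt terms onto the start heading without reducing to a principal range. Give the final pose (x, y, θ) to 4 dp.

(4.8947, -6.7677, 1.3750)

step 1: θ'=0.0000 (straight) → pose (5.2500, -4.0000, 0.0000)
step 2: θ'=0.2500 (R=-1.0000) → pose (5.0026, -4.0311, 0.2500)
step 3: θ'=0.3750 (R=-1.0000) → pose (4.8837, -4.0695, 0.3750)
step 4: θ'=0.3750 (straight) → pose (5.3490, -3.8864, 0.3750)
step 5: θ'=1.3750 (R=0.2500) → pose (5.5026, -3.7024, 1.3750)
step 6: θ'=1.3750 (straight) → pose (4.8947, -6.7677, 1.3750)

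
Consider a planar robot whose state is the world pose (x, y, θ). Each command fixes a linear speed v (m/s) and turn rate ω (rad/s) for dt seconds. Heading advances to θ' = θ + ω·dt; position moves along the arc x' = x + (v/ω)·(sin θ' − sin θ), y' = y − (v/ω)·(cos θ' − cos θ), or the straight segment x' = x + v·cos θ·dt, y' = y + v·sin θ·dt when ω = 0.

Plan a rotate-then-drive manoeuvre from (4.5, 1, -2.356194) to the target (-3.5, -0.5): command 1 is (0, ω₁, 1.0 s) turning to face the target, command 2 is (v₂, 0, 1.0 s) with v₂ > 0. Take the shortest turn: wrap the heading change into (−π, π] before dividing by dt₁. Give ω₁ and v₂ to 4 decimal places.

heading to target = atan2(-0.5−1, -3.5−4.5) = -2.9562
Δθ = wrap(-2.9562 − -2.3562) = -0.6001; ω₁ = Δθ/dt₁ = -0.6001
distance = √((-3.5−4.5)² + (-0.5−1)²) = 8.1394; v₂ = distance/dt₂ = 8.1394

ω₁ = -0.6001, v₂ = 8.1394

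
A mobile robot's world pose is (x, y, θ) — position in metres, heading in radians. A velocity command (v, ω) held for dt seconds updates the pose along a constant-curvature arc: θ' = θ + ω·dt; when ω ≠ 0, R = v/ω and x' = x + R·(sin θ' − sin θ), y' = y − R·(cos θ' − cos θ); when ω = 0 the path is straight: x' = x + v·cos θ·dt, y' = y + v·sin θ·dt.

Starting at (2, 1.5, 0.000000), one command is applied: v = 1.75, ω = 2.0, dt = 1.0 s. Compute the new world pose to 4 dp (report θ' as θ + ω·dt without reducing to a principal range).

(2.7956, 2.7391, 2.0000)

θ' = 0.0000 + 2.0·1.0 = 2.0000
R = v/ω = 1.75/2.0 = 0.8750
x' = 2 + 0.8750·(sin 2.0000 − sin 0.0000) = 2.7956
y' = 1.5 − 0.8750·(cos 2.0000 − cos 0.0000) = 2.7391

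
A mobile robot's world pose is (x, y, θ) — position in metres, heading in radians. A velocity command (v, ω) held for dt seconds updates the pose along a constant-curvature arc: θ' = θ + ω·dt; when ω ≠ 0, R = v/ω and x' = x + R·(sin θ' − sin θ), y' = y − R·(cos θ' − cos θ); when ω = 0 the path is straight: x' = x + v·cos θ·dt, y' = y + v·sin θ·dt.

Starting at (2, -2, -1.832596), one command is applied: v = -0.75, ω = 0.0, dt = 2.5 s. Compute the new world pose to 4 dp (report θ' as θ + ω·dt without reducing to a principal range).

θ' = -1.8326 + 0.0·2.5 = -1.8326
ω = 0 → straight: x' = 2 + -0.75·cos(-1.8326)·2.5 = 2.4853
y' = -2 + -0.75·sin(-1.8326)·2.5 = -0.1889

(2.4853, -0.1889, -1.8326)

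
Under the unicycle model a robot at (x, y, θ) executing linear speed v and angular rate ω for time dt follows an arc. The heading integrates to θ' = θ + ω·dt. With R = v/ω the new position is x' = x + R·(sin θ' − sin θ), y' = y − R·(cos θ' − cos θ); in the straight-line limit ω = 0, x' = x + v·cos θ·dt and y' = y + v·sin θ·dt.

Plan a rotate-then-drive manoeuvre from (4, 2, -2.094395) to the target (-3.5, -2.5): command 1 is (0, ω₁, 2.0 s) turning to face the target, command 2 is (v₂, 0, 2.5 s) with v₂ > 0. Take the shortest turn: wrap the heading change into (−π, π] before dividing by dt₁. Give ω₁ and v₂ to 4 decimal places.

ω₁ = -0.2534, v₂ = 3.4986

heading to target = atan2(-2.5−2, -3.5−4) = -2.6012
Δθ = wrap(-2.6012 − -2.0944) = -0.5068; ω₁ = Δθ/dt₁ = -0.2534
distance = √((-3.5−4)² + (-2.5−2)²) = 8.7464; v₂ = distance/dt₂ = 3.4986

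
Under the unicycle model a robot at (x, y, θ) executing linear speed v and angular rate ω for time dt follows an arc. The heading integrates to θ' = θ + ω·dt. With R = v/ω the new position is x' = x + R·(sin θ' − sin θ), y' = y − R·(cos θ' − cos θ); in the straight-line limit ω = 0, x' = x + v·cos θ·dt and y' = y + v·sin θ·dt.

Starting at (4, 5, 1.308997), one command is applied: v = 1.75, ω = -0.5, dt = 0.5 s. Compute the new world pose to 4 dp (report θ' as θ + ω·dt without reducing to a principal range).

θ' = 1.3090 + -0.5·0.5 = 1.0590
R = v/ω = 1.75/-0.5 = -3.5000
x' = 4 + -3.5000·(sin 1.0590 − sin 1.3090) = 4.3292
y' = 5 − -3.5000·(cos 1.0590 − cos 1.3090) = 5.8082

(4.3292, 5.8082, 1.0590)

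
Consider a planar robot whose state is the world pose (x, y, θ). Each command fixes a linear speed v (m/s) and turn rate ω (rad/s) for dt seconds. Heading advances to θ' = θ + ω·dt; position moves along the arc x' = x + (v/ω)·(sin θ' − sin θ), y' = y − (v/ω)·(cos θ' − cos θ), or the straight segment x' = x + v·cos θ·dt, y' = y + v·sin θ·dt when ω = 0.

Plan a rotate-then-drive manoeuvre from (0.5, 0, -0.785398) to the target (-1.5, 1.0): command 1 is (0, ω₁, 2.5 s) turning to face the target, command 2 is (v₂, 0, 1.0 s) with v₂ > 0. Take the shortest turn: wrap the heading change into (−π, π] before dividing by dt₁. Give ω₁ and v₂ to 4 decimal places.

heading to target = atan2(1−0, -1.5−0.5) = 2.6779
Δθ = wrap(2.6779 − -0.7854) = -2.8198; ω₁ = Δθ/dt₁ = -1.1279
distance = √((-1.5−0.5)² + (1−0)²) = 2.2361; v₂ = distance/dt₂ = 2.2361

ω₁ = -1.1279, v₂ = 2.2361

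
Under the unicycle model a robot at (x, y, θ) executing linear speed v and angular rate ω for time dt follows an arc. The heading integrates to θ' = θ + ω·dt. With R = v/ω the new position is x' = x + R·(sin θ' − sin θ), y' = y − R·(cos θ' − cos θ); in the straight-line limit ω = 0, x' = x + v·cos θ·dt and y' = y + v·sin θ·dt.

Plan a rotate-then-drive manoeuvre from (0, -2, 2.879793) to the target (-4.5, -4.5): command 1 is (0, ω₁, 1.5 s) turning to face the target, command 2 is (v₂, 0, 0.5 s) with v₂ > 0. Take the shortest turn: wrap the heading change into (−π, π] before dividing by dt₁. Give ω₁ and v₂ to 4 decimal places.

heading to target = atan2(-4.5−-2, -4.5−0) = -2.6345
Δθ = wrap(-2.6345 − 2.8798) = 0.7689; ω₁ = Δθ/dt₁ = 0.5126
distance = √((-4.5−0)² + (-4.5−-2)²) = 5.1478; v₂ = distance/dt₂ = 10.2956

ω₁ = 0.5126, v₂ = 10.2956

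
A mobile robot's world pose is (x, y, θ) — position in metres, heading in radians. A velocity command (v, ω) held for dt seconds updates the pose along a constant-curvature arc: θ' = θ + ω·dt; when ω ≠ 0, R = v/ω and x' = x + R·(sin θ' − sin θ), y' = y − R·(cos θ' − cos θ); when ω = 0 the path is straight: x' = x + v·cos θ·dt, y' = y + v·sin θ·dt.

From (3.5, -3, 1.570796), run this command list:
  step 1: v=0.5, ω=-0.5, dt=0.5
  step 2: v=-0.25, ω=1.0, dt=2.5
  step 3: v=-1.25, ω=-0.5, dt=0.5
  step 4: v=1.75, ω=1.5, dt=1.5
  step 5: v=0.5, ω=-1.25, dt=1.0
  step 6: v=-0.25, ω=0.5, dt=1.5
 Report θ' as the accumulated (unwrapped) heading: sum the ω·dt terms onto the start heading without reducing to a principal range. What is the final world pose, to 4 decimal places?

(4.5583, -4.8440, 5.3208)

step 1: θ'=1.3208 (R=-1.0000) → pose (3.5311, -2.7526, 1.3208)
step 2: θ'=3.8208 (R=-0.2500) → pose (3.9304, -3.0090, 3.8208)
step 3: θ'=3.5708 (R=2.5000) → pose (4.4604, -2.6809, 3.5708)
step 4: θ'=5.8208 (R=1.1667) → pose (4.4255, -4.7859, 5.8208)
step 5: θ'=4.5708 (R=-0.4000) → pose (4.6431, -5.2004, 4.5708)
step 6: θ'=5.3208 (R=-0.5000) → pose (4.5583, -4.8440, 5.3208)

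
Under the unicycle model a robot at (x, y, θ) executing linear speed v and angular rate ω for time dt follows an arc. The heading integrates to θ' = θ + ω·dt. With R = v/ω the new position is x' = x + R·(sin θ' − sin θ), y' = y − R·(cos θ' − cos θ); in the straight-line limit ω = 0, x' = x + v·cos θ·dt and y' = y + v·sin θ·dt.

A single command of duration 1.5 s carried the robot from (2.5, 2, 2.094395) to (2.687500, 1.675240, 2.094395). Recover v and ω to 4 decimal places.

v = -0.2500, ω = 0.0000

Δθ = 2.094395 − 2.094395 = 0.000000
ω = Δθ/dt = 0.000000/1.5 = 0.0000
ω = 0 → v = (Δx·cos θ + Δy·sin θ)/dt = -0.2500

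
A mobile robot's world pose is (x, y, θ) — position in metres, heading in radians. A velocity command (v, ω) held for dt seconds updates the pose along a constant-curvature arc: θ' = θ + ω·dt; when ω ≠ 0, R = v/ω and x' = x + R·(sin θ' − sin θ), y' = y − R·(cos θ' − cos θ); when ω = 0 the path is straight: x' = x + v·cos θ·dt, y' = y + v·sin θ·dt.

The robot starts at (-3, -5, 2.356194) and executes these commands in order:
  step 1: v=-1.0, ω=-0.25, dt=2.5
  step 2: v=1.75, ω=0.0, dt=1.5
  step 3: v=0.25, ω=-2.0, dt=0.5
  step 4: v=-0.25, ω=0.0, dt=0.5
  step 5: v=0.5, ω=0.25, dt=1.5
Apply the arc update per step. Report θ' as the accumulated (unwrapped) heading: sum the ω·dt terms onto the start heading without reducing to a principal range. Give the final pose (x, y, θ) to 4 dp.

(-1.8997, -3.9761, 1.1062)

step 1: θ'=1.7312 (R=4.0000) → pose (-1.8798, -7.1896, 1.7312)
step 2: θ'=1.7312 (straight) → pose (-2.2990, -4.5983, 1.7312)
step 3: θ'=0.7312 (R=-0.1250) → pose (-2.2591, -4.4853, 0.7312)
step 4: θ'=0.7312 (straight) → pose (-2.3521, -4.5687, 0.7312)
step 5: θ'=1.1062 (R=2.0000) → pose (-1.8997, -3.9761, 1.1062)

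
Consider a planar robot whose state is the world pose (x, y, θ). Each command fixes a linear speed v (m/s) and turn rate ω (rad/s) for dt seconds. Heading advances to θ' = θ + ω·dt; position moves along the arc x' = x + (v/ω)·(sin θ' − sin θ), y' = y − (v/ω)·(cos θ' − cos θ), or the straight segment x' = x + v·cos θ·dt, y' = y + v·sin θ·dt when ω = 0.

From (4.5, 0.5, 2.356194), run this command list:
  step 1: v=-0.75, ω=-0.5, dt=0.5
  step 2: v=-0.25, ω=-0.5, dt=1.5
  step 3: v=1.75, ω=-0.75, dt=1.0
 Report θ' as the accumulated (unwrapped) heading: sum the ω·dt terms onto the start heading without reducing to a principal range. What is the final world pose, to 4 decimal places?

step 1: θ'=2.1062 (R=1.5000) → pose (4.7294, 0.2046, 2.1062)
step 2: θ'=1.3562 (R=0.5000) → pose (4.7879, -0.1570, 1.3562)
step 3: θ'=0.6062 (R=-2.3333) → pose (5.7383, 1.2637, 0.6062)

(5.7383, 1.2637, 0.6062)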